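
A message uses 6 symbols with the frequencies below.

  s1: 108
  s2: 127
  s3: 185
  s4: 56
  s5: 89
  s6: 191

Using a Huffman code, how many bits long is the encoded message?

Build the Huffman tree bottom-up:
s4(56) + s5(89) → 145
s1(108) + s2(127) → 235
145 + s3(185) → 330
s6(191) + 235 → 426
330 + 426 → 756
The encoded length is the sum of every internal node's weight: 145 + 235 + 330 + 426 + 756 = 1892 bits.

1892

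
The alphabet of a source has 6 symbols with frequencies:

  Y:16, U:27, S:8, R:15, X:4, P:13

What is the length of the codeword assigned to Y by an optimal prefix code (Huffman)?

Build the tree from the bottom:
merge X(4) and S(8): 12
merge 12 and P(13): 25
merge R(15) and Y(16): 31
merge 25 and U(27): 52
merge 31 and 52: 83
Y's leaf is at depth 2, giving a 2-bit codeword.

2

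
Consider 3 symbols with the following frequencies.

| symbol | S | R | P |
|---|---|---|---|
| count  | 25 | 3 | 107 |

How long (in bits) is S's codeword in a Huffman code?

2

Build the tree from the bottom:
merge R(3) and S(25): 28
merge 28 and P(107): 135
The subtree containing S is merged 2 times, so code length = 2.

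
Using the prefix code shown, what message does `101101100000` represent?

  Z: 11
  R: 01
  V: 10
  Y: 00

Read left to right; each codeword is recognised as soon as it completes (prefix code):
  10→V | 11→Z | 01→R | 10→V | 00→Y | 00→Y
Decoded message: VZRVYY

VZRVYY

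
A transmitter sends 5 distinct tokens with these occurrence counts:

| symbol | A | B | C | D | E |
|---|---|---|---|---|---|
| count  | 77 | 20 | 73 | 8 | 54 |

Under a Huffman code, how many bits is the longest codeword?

3

Merge the two lowest-weight nodes at each step:
D(8) + B(20) → 28
28 + E(54) → 82
C(73) + A(77) → 150
82 + 150 → 232
Maximum depth reached is 3.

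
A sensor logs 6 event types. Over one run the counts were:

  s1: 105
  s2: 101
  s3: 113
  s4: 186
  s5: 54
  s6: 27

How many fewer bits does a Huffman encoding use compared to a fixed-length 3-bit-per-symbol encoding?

Fixed-length: 3 bits × 586 symbols = 1758 bits.
Huffman merges:
merge s6(27) and s5(54): 81
merge 81 and s2(101): 182
merge s1(105) and s3(113): 218
merge 182 and s4(186): 368
merge 218 and 368: 586
Huffman total = 81 + 182 + 218 + 368 + 586 = 1435 bits.
Saving = 1758 − 1435 = 323 bits.

323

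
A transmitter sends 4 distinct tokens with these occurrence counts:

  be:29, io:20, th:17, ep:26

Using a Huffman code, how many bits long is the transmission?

184

Merge the two smallest weights repeatedly:
combine th(17), io(20) → 37
combine ep(26), be(29) → 55
combine 37, 55 → 92
Each symbol's bit-cost is frequency × depth; summing gives 184 bits (equivalently 37 + 55 + 92).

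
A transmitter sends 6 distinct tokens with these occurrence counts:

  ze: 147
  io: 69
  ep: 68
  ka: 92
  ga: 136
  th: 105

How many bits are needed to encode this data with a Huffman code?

Merge the two smallest weights repeatedly:
merge ep(68) and io(69): 137
merge ka(92) and th(105): 197
merge ga(136) and 137: 273
merge ze(147) and 197: 344
merge 273 and 344: 617
Each symbol's bit-cost is frequency × depth; summing gives 1568 bits (equivalently 137 + 197 + 273 + 344 + 617).

1568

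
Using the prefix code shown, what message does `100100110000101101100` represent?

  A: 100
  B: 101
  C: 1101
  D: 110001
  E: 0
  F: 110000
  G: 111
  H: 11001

AAFBBA

Read left to right; each codeword is recognised as soon as it completes (prefix code):
  100→A | 100→A | 110000→F | 101→B | 101→B | 100→A
Decoded message: AAFBBA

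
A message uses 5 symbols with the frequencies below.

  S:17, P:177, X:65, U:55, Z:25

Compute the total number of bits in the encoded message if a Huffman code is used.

640

Build the Huffman tree bottom-up:
merge S(17) and Z(25): 42
merge 42 and U(55): 97
merge X(65) and 97: 162
merge 162 and P(177): 339
Total encoded bits = sum of merged weights = 42 + 97 + 162 + 339 = 640.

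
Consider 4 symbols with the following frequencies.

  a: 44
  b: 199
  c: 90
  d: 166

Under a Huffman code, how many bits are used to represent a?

3

Build the tree from the bottom:
combine a(44), c(90) → 134
combine 134, d(166) → 300
combine b(199), 300 → 499
a's leaf is at depth 3, giving a 3-bit codeword.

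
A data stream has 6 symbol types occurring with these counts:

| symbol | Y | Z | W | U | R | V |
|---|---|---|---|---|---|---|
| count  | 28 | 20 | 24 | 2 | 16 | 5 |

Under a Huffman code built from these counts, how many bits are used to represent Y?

Huffman merges, smallest pair first:
merge U(2) and V(5): 7
merge 7 and R(16): 23
merge Z(20) and 23: 43
merge W(24) and Y(28): 52
merge 43 and 52: 95
The subtree containing Y is merged 2 times, so code length = 2.

2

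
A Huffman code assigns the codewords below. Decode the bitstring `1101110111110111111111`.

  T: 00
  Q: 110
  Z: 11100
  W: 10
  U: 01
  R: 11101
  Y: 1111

Read left to right; each codeword is recognised as soon as it completes (prefix code):
  110→Q | 11101→R | 1111→Y | 01→U | 1111→Y | 1111→Y
Decoded message: QRYUYY

QRYUYY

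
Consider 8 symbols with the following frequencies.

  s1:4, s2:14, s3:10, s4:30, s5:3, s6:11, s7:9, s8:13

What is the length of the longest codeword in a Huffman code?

Merge the two lowest-weight nodes at each step:
combine s5(3), s1(4) → 7
combine 7, s7(9) → 16
combine s3(10), s6(11) → 21
combine s8(13), s2(14) → 27
combine 16, 21 → 37
combine 27, s4(30) → 57
combine 37, 57 → 94
The rarest symbols sit at the bottom; the longest codeword is 4 bits.

4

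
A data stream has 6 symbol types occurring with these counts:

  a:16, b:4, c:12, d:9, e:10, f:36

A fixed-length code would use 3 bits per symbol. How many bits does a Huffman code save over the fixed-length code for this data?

59

Fixed-length: 3 bits × 87 symbols = 261 bits.
Huffman merges:
b(4) + d(9) → 13
e(10) + c(12) → 22
13 + a(16) → 29
22 + 29 → 51
f(36) + 51 → 87
Huffman total = 13 + 22 + 29 + 51 + 87 = 202 bits.
Saving = 261 − 202 = 59 bits.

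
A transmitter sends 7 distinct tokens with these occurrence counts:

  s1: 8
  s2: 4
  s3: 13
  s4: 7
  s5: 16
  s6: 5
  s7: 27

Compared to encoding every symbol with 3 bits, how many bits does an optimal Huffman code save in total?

34

Fixed-length: 3 bits × 80 symbols = 240 bits.
Huffman merges:
merge s2(4) and s6(5): 9
merge s4(7) and s1(8): 15
merge 9 and s3(13): 22
merge 15 and s5(16): 31
merge 22 and s7(27): 49
merge 31 and 49: 80
Huffman total = 9 + 15 + 22 + 31 + 49 + 80 = 206 bits.
Saving = 240 − 206 = 34 bits.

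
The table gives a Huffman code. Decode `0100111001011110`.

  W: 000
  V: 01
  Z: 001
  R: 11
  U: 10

Read left to right; each codeword is recognised as soon as it completes (prefix code):
  01→V | 001→Z | 11→R | 001→Z | 01→V | 11→R | 10→U
Decoded message: VZRZVRU

VZRZVRU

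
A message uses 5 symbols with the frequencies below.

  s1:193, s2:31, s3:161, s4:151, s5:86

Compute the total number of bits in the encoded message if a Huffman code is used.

Greedily combine the two least-frequent nodes:
s2(31) + s5(86) → 117
117 + s4(151) → 268
s3(161) + s1(193) → 354
268 + 354 → 622
The encoded length is the sum of every internal node's weight: 117 + 268 + 354 + 622 = 1361 bits.

1361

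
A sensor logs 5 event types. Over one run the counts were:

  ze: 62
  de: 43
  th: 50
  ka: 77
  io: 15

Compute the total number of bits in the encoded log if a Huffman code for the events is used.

Merge the two smallest weights repeatedly:
merge io(15) and de(43): 58
merge th(50) and 58: 108
merge ze(62) and ka(77): 139
merge 108 and 139: 247
The encoded length is the sum of every internal node's weight: 58 + 108 + 139 + 247 = 552 bits.

552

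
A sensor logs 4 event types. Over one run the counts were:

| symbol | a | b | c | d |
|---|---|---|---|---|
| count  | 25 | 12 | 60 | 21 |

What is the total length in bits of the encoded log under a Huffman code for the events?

Merge the two smallest weights repeatedly:
merge b(12) and d(21): 33
merge a(25) and 33: 58
merge 58 and c(60): 118
Total encoded bits = sum of merged weights = 33 + 58 + 118 = 209.

209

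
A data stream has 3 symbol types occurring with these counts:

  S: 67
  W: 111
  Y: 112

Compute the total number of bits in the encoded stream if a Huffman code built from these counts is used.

468

Build the Huffman tree bottom-up:
S(67) + W(111) → 178
Y(112) + 178 → 290
The encoded length is the sum of every internal node's weight: 178 + 290 = 468 bits.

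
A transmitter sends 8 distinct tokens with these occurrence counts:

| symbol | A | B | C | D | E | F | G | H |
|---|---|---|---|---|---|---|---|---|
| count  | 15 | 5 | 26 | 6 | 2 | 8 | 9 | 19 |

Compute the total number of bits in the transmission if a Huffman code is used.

Merge the two smallest weights repeatedly:
merge E(2) and B(5): 7
merge D(6) and 7: 13
merge F(8) and G(9): 17
merge 13 and A(15): 28
merge 17 and H(19): 36
merge C(26) and 28: 54
merge 36 and 54: 90
Each symbol's bit-cost is frequency × depth; summing gives 245 bits (equivalently 7 + 13 + 17 + 28 + 36 + 54 + 90).

245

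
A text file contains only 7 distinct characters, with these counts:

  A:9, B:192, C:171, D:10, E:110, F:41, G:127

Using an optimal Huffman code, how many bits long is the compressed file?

1569

Merge the two smallest weights repeatedly:
A(9) + D(10) → 19
19 + F(41) → 60
60 + E(110) → 170
G(127) + 170 → 297
C(171) + B(192) → 363
297 + 363 → 660
Each symbol's bit-cost is frequency × depth; summing gives 1569 bits (equivalently 19 + 60 + 170 + 297 + 363 + 660).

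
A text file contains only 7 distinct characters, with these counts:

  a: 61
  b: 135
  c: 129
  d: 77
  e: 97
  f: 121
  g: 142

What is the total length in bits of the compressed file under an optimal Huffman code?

2144

Build the Huffman tree bottom-up:
a(61) + d(77) → 138
e(97) + f(121) → 218
c(129) + b(135) → 264
138 + g(142) → 280
218 + 264 → 482
280 + 482 → 762
Each symbol's bit-cost is frequency × depth; summing gives 2144 bits (equivalently 138 + 218 + 264 + 280 + 482 + 762).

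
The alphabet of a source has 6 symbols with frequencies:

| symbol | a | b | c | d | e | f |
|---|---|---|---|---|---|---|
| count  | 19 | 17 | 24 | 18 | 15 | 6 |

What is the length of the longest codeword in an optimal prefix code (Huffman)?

Merge the two lowest-weight nodes at each step:
merge f(6) and e(15): 21
merge b(17) and d(18): 35
merge a(19) and 21: 40
merge c(24) and 35: 59
merge 40 and 59: 99
The first pair merged (f, e) ends up deepest, at depth 3.

3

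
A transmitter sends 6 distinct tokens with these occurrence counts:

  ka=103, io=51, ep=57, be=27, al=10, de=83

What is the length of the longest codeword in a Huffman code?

4

Merge the two lowest-weight nodes at each step:
combine al(10), be(27) → 37
combine 37, io(51) → 88
combine ep(57), de(83) → 140
combine 88, ka(103) → 191
combine 140, 191 → 331
The rarest symbols sit at the bottom; the longest codeword is 4 bits.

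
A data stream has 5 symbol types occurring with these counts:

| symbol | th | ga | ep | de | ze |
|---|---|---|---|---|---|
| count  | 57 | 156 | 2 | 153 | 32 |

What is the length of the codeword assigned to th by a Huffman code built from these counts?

3

Repeatedly merge the two smallest:
merge ep(2) and ze(32): 34
merge 34 and th(57): 91
merge 91 and de(153): 244
merge ga(156) and 244: 400
th sits 3 levels below the root, so its codeword is 3 bits.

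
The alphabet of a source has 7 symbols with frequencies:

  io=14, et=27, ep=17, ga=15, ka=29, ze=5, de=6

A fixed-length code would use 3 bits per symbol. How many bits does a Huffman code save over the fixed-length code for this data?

45

Fixed-length: 3 bits × 113 symbols = 339 bits.
Huffman merges:
merge ze(5) and de(6): 11
merge 11 and io(14): 25
merge ga(15) and ep(17): 32
merge 25 and et(27): 52
merge ka(29) and 32: 61
merge 52 and 61: 113
Huffman total = 11 + 25 + 32 + 52 + 61 + 113 = 294 bits.
Saving = 339 − 294 = 45 bits.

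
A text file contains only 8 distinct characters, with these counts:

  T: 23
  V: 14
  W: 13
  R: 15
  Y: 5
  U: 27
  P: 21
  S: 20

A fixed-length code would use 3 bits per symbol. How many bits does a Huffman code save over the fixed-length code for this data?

9

Fixed-length: 3 bits × 138 symbols = 414 bits.
Huffman merges:
combine Y(5), W(13) → 18
combine V(14), R(15) → 29
combine 18, S(20) → 38
combine P(21), T(23) → 44
combine U(27), 29 → 56
combine 38, 44 → 82
combine 56, 82 → 138
Huffman total = 18 + 29 + 38 + 44 + 56 + 82 + 138 = 405 bits.
Saving = 414 − 405 = 9 bits.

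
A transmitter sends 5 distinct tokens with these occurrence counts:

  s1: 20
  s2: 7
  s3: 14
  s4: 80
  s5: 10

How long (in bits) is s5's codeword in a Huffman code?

4

Build the tree from the bottom:
merge s2(7) and s5(10): 17
merge s3(14) and 17: 31
merge s1(20) and 31: 51
merge 51 and s4(80): 131
s5's leaf is at depth 4, giving a 4-bit codeword.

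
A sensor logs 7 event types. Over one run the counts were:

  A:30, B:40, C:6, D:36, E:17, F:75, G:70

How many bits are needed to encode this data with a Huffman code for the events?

700

Merge the two smallest weights repeatedly:
C(6) + E(17) → 23
23 + A(30) → 53
D(36) + B(40) → 76
53 + G(70) → 123
F(75) + 76 → 151
123 + 151 → 274
Each symbol's bit-cost is frequency × depth; summing gives 700 bits (equivalently 23 + 53 + 76 + 123 + 151 + 274).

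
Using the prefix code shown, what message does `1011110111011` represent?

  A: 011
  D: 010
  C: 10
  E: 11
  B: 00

Read left to right; each codeword is recognised as soon as it completes (prefix code):
  10→C | 11→E | 11→E | 011→A | 10→C | 11→E
Decoded message: CEEACE

CEEACE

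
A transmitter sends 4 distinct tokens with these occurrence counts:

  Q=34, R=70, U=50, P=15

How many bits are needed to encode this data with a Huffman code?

Build the Huffman tree bottom-up:
P(15) + Q(34) → 49
49 + U(50) → 99
R(70) + 99 → 169
Each symbol's bit-cost is frequency × depth; summing gives 317 bits (equivalently 49 + 99 + 169).

317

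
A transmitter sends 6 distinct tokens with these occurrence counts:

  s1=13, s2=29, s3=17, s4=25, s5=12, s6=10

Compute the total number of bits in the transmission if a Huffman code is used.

264

Build the Huffman tree bottom-up:
s6(10) + s5(12) → 22
s1(13) + s3(17) → 30
22 + s4(25) → 47
s2(29) + 30 → 59
47 + 59 → 106
Total encoded bits = sum of merged weights = 22 + 30 + 47 + 59 + 106 = 264.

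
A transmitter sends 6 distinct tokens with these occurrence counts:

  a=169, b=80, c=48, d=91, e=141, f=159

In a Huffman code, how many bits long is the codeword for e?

2

Build the tree from the bottom:
c(48) + b(80) → 128
d(91) + 128 → 219
e(141) + f(159) → 300
a(169) + 219 → 388
300 + 388 → 688
The subtree containing e is merged 2 times, so code length = 2.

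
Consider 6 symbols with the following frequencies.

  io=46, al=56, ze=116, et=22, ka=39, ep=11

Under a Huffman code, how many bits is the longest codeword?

4

Merge the two lowest-weight nodes at each step:
merge ep(11) and et(22): 33
merge 33 and ka(39): 72
merge io(46) and al(56): 102
merge 72 and 102: 174
merge ze(116) and 174: 290
Maximum depth reached is 4.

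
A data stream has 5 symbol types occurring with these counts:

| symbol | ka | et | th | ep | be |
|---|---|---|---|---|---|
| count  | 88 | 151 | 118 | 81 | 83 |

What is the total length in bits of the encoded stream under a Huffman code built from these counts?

Build the Huffman tree bottom-up:
merge ep(81) and be(83): 164
merge ka(88) and th(118): 206
merge et(151) and 164: 315
merge 206 and 315: 521
Total encoded bits = sum of merged weights = 164 + 206 + 315 + 521 = 1206.

1206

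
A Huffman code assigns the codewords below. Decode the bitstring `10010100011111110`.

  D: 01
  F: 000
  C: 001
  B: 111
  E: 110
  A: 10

ADDFBBA

Read left to right; each codeword is recognised as soon as it completes (prefix code):
  10→A | 01→D | 01→D | 000→F | 111→B | 111→B | 10→A
Decoded message: ADDFBBA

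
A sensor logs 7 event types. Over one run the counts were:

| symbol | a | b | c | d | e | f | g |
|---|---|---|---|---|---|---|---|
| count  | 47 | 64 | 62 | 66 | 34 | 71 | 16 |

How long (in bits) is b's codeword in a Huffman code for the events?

Huffman merges, smallest pair first:
combine g(16), e(34) → 50
combine a(47), 50 → 97
combine c(62), b(64) → 126
combine d(66), f(71) → 137
combine 97, 126 → 223
combine 137, 223 → 360
b's leaf is at depth 3, giving a 3-bit codeword.

3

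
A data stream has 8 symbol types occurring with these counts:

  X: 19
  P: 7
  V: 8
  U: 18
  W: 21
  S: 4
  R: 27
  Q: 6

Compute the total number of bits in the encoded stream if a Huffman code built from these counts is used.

307

Merge the two smallest weights repeatedly:
S(4) + Q(6) → 10
P(7) + V(8) → 15
10 + 15 → 25
U(18) + X(19) → 37
W(21) + 25 → 46
R(27) + 37 → 64
46 + 64 → 110
Each symbol's bit-cost is frequency × depth; summing gives 307 bits (equivalently 10 + 15 + 25 + 37 + 46 + 64 + 110).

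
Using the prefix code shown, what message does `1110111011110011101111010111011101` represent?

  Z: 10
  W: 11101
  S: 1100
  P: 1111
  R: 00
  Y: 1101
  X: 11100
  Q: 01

Read left to right; each codeword is recognised as soon as it completes (prefix code):
  11101→W | 1101→Y | 11100→X | 11101→W | 11101→W | 01→Q | 1101→Y | 1101→Y
Decoded message: WYXWWQYY

WYXWWQYY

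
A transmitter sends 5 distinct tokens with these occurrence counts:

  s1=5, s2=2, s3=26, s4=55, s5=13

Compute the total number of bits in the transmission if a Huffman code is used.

174

Merge the two smallest weights repeatedly:
merge s2(2) and s1(5): 7
merge 7 and s5(13): 20
merge 20 and s3(26): 46
merge 46 and s4(55): 101
Each symbol's bit-cost is frequency × depth; summing gives 174 bits (equivalently 7 + 20 + 46 + 101).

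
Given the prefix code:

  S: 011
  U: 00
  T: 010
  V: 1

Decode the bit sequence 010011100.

TSVU

Read left to right; each codeword is recognised as soon as it completes (prefix code):
  010→T | 011→S | 1→V | 00→U
Decoded message: TSVU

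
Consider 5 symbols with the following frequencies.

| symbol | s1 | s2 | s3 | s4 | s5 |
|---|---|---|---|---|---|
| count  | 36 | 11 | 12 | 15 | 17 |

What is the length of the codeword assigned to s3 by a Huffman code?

3

Huffman merges, smallest pair first:
merge s2(11) and s3(12): 23
merge s4(15) and s5(17): 32
merge 23 and 32: 55
merge s1(36) and 55: 91
s3 sits 3 levels below the root, so its codeword is 3 bits.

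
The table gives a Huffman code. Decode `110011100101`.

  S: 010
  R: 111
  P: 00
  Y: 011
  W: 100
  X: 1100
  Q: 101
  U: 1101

XRPQ

Read left to right; each codeword is recognised as soon as it completes (prefix code):
  1100→X | 111→R | 00→P | 101→Q
Decoded message: XRPQ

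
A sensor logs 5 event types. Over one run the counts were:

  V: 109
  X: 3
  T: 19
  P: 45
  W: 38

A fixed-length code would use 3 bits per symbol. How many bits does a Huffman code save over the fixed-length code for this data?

241

Fixed-length: 3 bits × 214 symbols = 642 bits.
Huffman merges:
X(3) + T(19) → 22
22 + W(38) → 60
P(45) + 60 → 105
105 + V(109) → 214
Huffman total = 22 + 60 + 105 + 214 = 401 bits.
Saving = 642 − 401 = 241 bits.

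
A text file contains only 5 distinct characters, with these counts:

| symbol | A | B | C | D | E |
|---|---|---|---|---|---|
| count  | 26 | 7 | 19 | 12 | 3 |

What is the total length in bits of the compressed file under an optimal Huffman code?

Greedily combine the two least-frequent nodes:
combine E(3), B(7) → 10
combine 10, D(12) → 22
combine C(19), 22 → 41
combine A(26), 41 → 67
Total encoded bits = sum of merged weights = 10 + 22 + 41 + 67 = 140.

140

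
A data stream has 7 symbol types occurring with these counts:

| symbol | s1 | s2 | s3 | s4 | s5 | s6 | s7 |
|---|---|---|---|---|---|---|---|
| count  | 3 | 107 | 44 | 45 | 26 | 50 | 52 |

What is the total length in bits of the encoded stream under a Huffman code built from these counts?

Greedily combine the two least-frequent nodes:
combine s1(3), s5(26) → 29
combine 29, s3(44) → 73
combine s4(45), s6(50) → 95
combine s7(52), 73 → 125
combine 95, s2(107) → 202
combine 125, 202 → 327
Each symbol's bit-cost is frequency × depth; summing gives 851 bits (equivalently 29 + 73 + 95 + 125 + 202 + 327).

851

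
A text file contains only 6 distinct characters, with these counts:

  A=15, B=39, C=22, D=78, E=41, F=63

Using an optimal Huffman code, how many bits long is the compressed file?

629

Merge the two smallest weights repeatedly:
combine A(15), C(22) → 37
combine 37, B(39) → 76
combine E(41), F(63) → 104
combine 76, D(78) → 154
combine 104, 154 → 258
Each symbol's bit-cost is frequency × depth; summing gives 629 bits (equivalently 37 + 76 + 104 + 154 + 258).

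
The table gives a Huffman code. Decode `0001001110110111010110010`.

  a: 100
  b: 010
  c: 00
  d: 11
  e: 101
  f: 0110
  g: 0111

cbgfdefb

Read left to right; each codeword is recognised as soon as it completes (prefix code):
  00→c | 010→b | 0111→g | 0110→f | 11→d | 101→e | 0110→f | 010→b
Decoded message: cbgfdefb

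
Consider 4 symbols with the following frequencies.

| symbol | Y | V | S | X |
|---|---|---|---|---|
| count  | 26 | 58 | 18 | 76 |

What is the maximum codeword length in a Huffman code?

3

Merge the two lowest-weight nodes at each step:
combine S(18), Y(26) → 44
combine 44, V(58) → 102
combine X(76), 102 → 178
The rarest symbols sit at the bottom; the longest codeword is 3 bits.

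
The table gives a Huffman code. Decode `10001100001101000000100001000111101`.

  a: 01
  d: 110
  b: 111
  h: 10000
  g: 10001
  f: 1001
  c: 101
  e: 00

ghdhehgba

Read left to right; each codeword is recognised as soon as it completes (prefix code):
  10001→g | 10000→h | 110→d | 10000→h | 00→e | 10000→h | 10001→g | 111→b | 01→a
Decoded message: ghdhehgba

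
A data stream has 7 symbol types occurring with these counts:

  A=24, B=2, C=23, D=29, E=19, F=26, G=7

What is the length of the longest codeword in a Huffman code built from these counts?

Merge the two lowest-weight nodes at each step:
B(2) + G(7) → 9
9 + E(19) → 28
C(23) + A(24) → 47
F(26) + 28 → 54
D(29) + 47 → 76
54 + 76 → 130
Maximum depth reached is 4.

4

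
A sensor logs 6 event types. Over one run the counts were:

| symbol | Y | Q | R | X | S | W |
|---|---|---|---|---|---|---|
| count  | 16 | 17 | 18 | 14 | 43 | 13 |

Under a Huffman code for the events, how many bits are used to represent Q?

3

Repeatedly merge the two smallest:
W(13) + X(14) → 27
Y(16) + Q(17) → 33
R(18) + 27 → 45
33 + S(43) → 76
45 + 76 → 121
Q sits 3 levels below the root, so its codeword is 3 bits.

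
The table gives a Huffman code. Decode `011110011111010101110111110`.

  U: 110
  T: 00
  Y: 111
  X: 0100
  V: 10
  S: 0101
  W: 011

Read left to right; each codeword is recognised as soon as it completes (prefix code):
  011→W | 110→U | 011→W | 111→Y | 0101→S | 011→W | 10→V | 111→Y | 110→U
Decoded message: WUWYSWVYU

WUWYSWVYU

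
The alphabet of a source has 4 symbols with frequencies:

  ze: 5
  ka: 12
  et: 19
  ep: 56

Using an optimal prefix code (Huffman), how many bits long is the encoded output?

Merge the two smallest weights repeatedly:
ze(5) + ka(12) → 17
17 + et(19) → 36
36 + ep(56) → 92
Total encoded bits = sum of merged weights = 17 + 36 + 92 = 145.

145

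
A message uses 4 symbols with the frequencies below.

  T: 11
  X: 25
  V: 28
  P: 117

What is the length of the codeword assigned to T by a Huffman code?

Build the tree from the bottom:
combine T(11), X(25) → 36
combine V(28), 36 → 64
combine 64, P(117) → 181
T's leaf is at depth 3, giving a 3-bit codeword.

3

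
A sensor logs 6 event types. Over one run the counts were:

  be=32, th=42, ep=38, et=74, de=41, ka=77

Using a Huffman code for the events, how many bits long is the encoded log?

761

Merge the two smallest weights repeatedly:
merge be(32) and ep(38): 70
merge de(41) and th(42): 83
merge 70 and et(74): 144
merge ka(77) and 83: 160
merge 144 and 160: 304
Total encoded bits = sum of merged weights = 70 + 83 + 144 + 160 + 304 = 761.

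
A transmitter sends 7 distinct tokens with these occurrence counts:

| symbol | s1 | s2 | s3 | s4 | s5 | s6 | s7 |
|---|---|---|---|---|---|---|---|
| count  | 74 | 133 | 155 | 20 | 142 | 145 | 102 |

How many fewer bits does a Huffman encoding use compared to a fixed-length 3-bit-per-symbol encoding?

Fixed-length: 3 bits × 771 symbols = 2313 bits.
Huffman merges:
combine s4(20), s1(74) → 94
combine 94, s7(102) → 196
combine s2(133), s5(142) → 275
combine s6(145), s3(155) → 300
combine 196, 275 → 471
combine 300, 471 → 771
Huffman total = 94 + 196 + 275 + 300 + 471 + 771 = 2107 bits.
Saving = 2313 − 2107 = 206 bits.

206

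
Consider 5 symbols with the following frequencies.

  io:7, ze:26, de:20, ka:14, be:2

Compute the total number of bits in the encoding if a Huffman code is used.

Greedily combine the two least-frequent nodes:
combine be(2), io(7) → 9
combine 9, ka(14) → 23
combine de(20), 23 → 43
combine ze(26), 43 → 69
Each symbol's bit-cost is frequency × depth; summing gives 144 bits (equivalently 9 + 23 + 43 + 69).

144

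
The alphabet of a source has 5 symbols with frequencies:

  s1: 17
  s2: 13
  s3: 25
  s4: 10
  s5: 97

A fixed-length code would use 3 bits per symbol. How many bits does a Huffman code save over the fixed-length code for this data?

196

Fixed-length: 3 bits × 162 symbols = 486 bits.
Huffman merges:
merge s4(10) and s2(13): 23
merge s1(17) and 23: 40
merge s3(25) and 40: 65
merge 65 and s5(97): 162
Huffman total = 23 + 40 + 65 + 162 = 290 bits.
Saving = 486 − 290 = 196 bits.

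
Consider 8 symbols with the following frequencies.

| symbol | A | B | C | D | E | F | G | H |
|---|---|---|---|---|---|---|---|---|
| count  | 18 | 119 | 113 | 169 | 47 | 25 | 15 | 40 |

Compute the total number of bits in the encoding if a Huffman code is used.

Greedily combine the two least-frequent nodes:
G(15) + A(18) → 33
F(25) + 33 → 58
H(40) + E(47) → 87
58 + 87 → 145
C(113) + B(119) → 232
145 + D(169) → 314
232 + 314 → 546
Each symbol's bit-cost is frequency × depth; summing gives 1415 bits (equivalently 33 + 58 + 87 + 145 + 232 + 314 + 546).

1415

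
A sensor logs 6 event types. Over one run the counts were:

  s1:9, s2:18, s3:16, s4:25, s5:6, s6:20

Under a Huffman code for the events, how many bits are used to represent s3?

3

Build the tree from the bottom:
s5(6) + s1(9) → 15
15 + s3(16) → 31
s2(18) + s6(20) → 38
s4(25) + 31 → 56
38 + 56 → 94
s3's leaf is at depth 3, giving a 3-bit codeword.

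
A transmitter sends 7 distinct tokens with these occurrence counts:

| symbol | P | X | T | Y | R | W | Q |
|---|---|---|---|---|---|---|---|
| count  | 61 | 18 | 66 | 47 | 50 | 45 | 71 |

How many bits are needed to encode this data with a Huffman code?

Merge the two smallest weights repeatedly:
combine X(18), W(45) → 63
combine Y(47), R(50) → 97
combine P(61), 63 → 124
combine T(66), Q(71) → 137
combine 97, 124 → 221
combine 137, 221 → 358
Total encoded bits = sum of merged weights = 63 + 97 + 124 + 137 + 221 + 358 = 1000.

1000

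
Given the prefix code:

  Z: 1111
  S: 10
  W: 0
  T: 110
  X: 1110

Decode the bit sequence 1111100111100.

ZSWZWW

Read left to right; each codeword is recognised as soon as it completes (prefix code):
  1111→Z | 10→S | 0→W | 1111→Z | 0→W | 0→W
Decoded message: ZSWZWW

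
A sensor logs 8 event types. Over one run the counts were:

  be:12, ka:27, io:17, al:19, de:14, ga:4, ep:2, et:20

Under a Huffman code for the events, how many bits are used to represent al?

3

Build the tree from the bottom:
ep(2) + ga(4) → 6
6 + be(12) → 18
de(14) + io(17) → 31
18 + al(19) → 37
et(20) + ka(27) → 47
31 + 37 → 68
47 + 68 → 115
The subtree containing al is merged 3 times, so code length = 3.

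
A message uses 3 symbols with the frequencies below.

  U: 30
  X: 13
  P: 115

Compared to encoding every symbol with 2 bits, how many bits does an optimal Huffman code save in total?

Fixed-length: 2 bits × 158 symbols = 316 bits.
Huffman merges:
merge X(13) and U(30): 43
merge 43 and P(115): 158
Huffman total = 43 + 158 = 201 bits.
Saving = 316 − 201 = 115 bits.

115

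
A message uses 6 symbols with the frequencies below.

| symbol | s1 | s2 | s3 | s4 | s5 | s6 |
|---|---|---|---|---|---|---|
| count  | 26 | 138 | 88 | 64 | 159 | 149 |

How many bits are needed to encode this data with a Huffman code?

Greedily combine the two least-frequent nodes:
s1(26) + s4(64) → 90
s3(88) + 90 → 178
s2(138) + s6(149) → 287
s5(159) + 178 → 337
287 + 337 → 624
The encoded length is the sum of every internal node's weight: 90 + 178 + 287 + 337 + 624 = 1516 bits.

1516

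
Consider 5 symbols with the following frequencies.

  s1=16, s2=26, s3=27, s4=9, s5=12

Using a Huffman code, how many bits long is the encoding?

201

Greedily combine the two least-frequent nodes:
merge s4(9) and s5(12): 21
merge s1(16) and 21: 37
merge s2(26) and s3(27): 53
merge 37 and 53: 90
Each symbol's bit-cost is frequency × depth; summing gives 201 bits (equivalently 21 + 37 + 53 + 90).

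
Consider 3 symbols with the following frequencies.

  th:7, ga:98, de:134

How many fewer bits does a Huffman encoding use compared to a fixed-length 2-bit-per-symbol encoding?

Fixed-length: 2 bits × 239 symbols = 478 bits.
Huffman merges:
combine th(7), ga(98) → 105
combine 105, de(134) → 239
Huffman total = 105 + 239 = 344 bits.
Saving = 478 − 344 = 134 bits.

134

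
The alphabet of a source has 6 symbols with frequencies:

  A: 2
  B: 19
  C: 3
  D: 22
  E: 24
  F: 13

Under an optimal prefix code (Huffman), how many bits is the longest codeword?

4

Merge the two lowest-weight nodes at each step:
combine A(2), C(3) → 5
combine 5, F(13) → 18
combine 18, B(19) → 37
combine D(22), E(24) → 46
combine 37, 46 → 83
The first pair merged (A, C) ends up deepest, at depth 4.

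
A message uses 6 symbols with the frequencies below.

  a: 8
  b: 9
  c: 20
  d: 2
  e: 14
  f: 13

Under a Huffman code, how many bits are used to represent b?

3

Build the tree from the bottom:
d(2) + a(8) → 10
b(9) + 10 → 19
f(13) + e(14) → 27
19 + c(20) → 39
27 + 39 → 66
b's leaf is at depth 3, giving a 3-bit codeword.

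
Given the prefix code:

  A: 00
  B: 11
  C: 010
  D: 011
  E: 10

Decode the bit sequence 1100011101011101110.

Read left to right; each codeword is recognised as soon as it completes (prefix code):
  11→B | 00→A | 011→D | 10→E | 10→E | 11→B | 10→E | 11→B | 10→E
Decoded message: BADEEBEBE

BADEEBEBE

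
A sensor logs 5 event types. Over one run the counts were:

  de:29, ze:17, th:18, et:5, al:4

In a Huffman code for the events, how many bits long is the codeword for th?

2

Huffman merges, smallest pair first:
al(4) + et(5) → 9
9 + ze(17) → 26
th(18) + 26 → 44
de(29) + 44 → 73
th sits 2 levels below the root, so its codeword is 2 bits.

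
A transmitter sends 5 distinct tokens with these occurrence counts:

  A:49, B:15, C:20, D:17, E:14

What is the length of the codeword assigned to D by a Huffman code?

Repeatedly merge the two smallest:
combine E(14), B(15) → 29
combine D(17), C(20) → 37
combine 29, 37 → 66
combine A(49), 66 → 115
D sits 3 levels below the root, so its codeword is 3 bits.

3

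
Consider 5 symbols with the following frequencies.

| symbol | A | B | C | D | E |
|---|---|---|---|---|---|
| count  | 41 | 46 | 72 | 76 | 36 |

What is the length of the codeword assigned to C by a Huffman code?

Repeatedly merge the two smallest:
E(36) + A(41) → 77
B(46) + C(72) → 118
D(76) + 77 → 153
118 + 153 → 271
C's leaf is at depth 2, giving a 2-bit codeword.

2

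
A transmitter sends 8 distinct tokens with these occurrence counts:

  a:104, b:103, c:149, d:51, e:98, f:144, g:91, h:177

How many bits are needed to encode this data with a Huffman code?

Greedily combine the two least-frequent nodes:
merge d(51) and g(91): 142
merge e(98) and b(103): 201
merge a(104) and 142: 246
merge f(144) and c(149): 293
merge h(177) and 201: 378
merge 246 and 293: 539
merge 378 and 539: 917
Total encoded bits = sum of merged weights = 142 + 201 + 246 + 293 + 378 + 539 + 917 = 2716.

2716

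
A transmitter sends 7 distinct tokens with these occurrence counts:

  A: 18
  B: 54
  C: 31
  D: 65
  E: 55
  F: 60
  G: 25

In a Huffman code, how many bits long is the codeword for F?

Build the tree from the bottom:
merge A(18) and G(25): 43
merge C(31) and 43: 74
merge B(54) and E(55): 109
merge F(60) and D(65): 125
merge 74 and 109: 183
merge 125 and 183: 308
F sits 2 levels below the root, so its codeword is 2 bits.

2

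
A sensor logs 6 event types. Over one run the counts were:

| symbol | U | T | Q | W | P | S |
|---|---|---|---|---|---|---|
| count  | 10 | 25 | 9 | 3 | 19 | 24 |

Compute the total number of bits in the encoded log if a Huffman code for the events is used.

Greedily combine the two least-frequent nodes:
combine W(3), Q(9) → 12
combine U(10), 12 → 22
combine P(19), 22 → 41
combine S(24), T(25) → 49
combine 41, 49 → 90
Total encoded bits = sum of merged weights = 12 + 22 + 41 + 49 + 90 = 214.

214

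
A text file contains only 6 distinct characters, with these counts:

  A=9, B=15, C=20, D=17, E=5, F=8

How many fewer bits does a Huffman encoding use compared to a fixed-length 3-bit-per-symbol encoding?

Fixed-length: 3 bits × 74 symbols = 222 bits.
Huffman merges:
merge E(5) and F(8): 13
merge A(9) and 13: 22
merge B(15) and D(17): 32
merge C(20) and 22: 42
merge 32 and 42: 74
Huffman total = 13 + 22 + 32 + 42 + 74 = 183 bits.
Saving = 222 − 183 = 39 bits.

39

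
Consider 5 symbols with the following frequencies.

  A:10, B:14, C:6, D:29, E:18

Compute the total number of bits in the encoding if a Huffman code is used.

Greedily combine the two least-frequent nodes:
combine C(6), A(10) → 16
combine B(14), 16 → 30
combine E(18), D(29) → 47
combine 30, 47 → 77
Each symbol's bit-cost is frequency × depth; summing gives 170 bits (equivalently 16 + 30 + 47 + 77).

170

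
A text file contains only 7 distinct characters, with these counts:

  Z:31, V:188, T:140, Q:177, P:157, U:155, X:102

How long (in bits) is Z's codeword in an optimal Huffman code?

Repeatedly merge the two smallest:
combine Z(31), X(102) → 133
combine 133, T(140) → 273
combine U(155), P(157) → 312
combine Q(177), V(188) → 365
combine 273, 312 → 585
combine 365, 585 → 950
Z's leaf is at depth 4, giving a 4-bit codeword.

4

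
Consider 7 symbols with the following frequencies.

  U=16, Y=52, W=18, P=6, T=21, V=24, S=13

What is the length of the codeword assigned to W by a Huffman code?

3

Huffman merges, smallest pair first:
combine P(6), S(13) → 19
combine U(16), W(18) → 34
combine 19, T(21) → 40
combine V(24), 34 → 58
combine 40, Y(52) → 92
combine 58, 92 → 150
W sits 3 levels below the root, so its codeword is 3 bits.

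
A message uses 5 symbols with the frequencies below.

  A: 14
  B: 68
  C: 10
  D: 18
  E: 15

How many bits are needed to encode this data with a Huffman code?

239

Merge the two smallest weights repeatedly:
merge C(10) and A(14): 24
merge E(15) and D(18): 33
merge 24 and 33: 57
merge 57 and B(68): 125
Total encoded bits = sum of merged weights = 24 + 33 + 57 + 125 = 239.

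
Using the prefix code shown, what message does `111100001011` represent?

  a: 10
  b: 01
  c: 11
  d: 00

Read left to right; each codeword is recognised as soon as it completes (prefix code):
  11→c | 11→c | 00→d | 00→d | 10→a | 11→c
Decoded message: ccddac

ccddac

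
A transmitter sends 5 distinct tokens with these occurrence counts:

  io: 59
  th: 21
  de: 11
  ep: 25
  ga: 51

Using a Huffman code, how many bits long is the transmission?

Merge the two smallest weights repeatedly:
de(11) + th(21) → 32
ep(25) + 32 → 57
ga(51) + 57 → 108
io(59) + 108 → 167
The encoded length is the sum of every internal node's weight: 32 + 57 + 108 + 167 = 364 bits.

364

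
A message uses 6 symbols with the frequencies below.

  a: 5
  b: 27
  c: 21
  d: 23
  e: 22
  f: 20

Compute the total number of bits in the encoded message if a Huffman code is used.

304

Build the Huffman tree bottom-up:
combine a(5), f(20) → 25
combine c(21), e(22) → 43
combine d(23), 25 → 48
combine b(27), 43 → 70
combine 48, 70 → 118
Each symbol's bit-cost is frequency × depth; summing gives 304 bits (equivalently 25 + 43 + 48 + 70 + 118).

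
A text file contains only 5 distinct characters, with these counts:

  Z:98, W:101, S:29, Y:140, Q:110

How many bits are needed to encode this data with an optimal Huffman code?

1083

Merge the two smallest weights repeatedly:
combine S(29), Z(98) → 127
combine W(101), Q(110) → 211
combine 127, Y(140) → 267
combine 211, 267 → 478
The encoded length is the sum of every internal node's weight: 127 + 211 + 267 + 478 = 1083 bits.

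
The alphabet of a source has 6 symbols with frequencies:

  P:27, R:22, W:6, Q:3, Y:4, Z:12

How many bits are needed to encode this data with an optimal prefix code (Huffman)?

Merge the two smallest weights repeatedly:
merge Q(3) and Y(4): 7
merge W(6) and 7: 13
merge Z(12) and 13: 25
merge R(22) and 25: 47
merge P(27) and 47: 74
Each symbol's bit-cost is frequency × depth; summing gives 166 bits (equivalently 7 + 13 + 25 + 47 + 74).

166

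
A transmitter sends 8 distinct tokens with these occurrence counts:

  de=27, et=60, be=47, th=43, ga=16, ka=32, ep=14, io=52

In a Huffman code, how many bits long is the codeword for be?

Huffman merges, smallest pair first:
combine ep(14), ga(16) → 30
combine de(27), 30 → 57
combine ka(32), th(43) → 75
combine be(47), io(52) → 99
combine 57, et(60) → 117
combine 75, 99 → 174
combine 117, 174 → 291
be's leaf is at depth 3, giving a 3-bit codeword.

3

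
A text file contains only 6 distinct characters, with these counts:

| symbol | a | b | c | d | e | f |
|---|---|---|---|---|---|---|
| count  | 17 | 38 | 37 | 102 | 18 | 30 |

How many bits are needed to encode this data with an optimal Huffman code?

557

Greedily combine the two least-frequent nodes:
merge a(17) and e(18): 35
merge f(30) and 35: 65
merge c(37) and b(38): 75
merge 65 and 75: 140
merge d(102) and 140: 242
Total encoded bits = sum of merged weights = 35 + 65 + 75 + 140 + 242 = 557.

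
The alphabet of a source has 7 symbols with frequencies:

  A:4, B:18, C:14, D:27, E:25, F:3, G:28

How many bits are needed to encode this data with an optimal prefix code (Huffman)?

305

Greedily combine the two least-frequent nodes:
merge F(3) and A(4): 7
merge 7 and C(14): 21
merge B(18) and 21: 39
merge E(25) and D(27): 52
merge G(28) and 39: 67
merge 52 and 67: 119
Each symbol's bit-cost is frequency × depth; summing gives 305 bits (equivalently 7 + 21 + 39 + 52 + 67 + 119).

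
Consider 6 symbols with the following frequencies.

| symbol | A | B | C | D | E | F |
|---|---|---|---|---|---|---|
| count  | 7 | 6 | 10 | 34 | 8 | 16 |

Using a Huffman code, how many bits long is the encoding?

188

Greedily combine the two least-frequent nodes:
B(6) + A(7) → 13
E(8) + C(10) → 18
13 + F(16) → 29
18 + 29 → 47
D(34) + 47 → 81
The encoded length is the sum of every internal node's weight: 13 + 18 + 29 + 47 + 81 = 188 bits.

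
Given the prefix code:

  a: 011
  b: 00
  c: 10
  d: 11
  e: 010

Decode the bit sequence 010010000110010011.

Read left to right; each codeword is recognised as soon as it completes (prefix code):
  010→e | 010→e | 00→b | 011→a | 00→b | 10→c | 011→a
Decoded message: eebabca

eebabca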